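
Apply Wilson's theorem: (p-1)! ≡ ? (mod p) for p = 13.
By Wilson's theorem, (12)! ≡ -1 ≡ 12 (mod 13)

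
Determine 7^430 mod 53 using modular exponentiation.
Using Fermat: 7^{52} ≡ 1 (mod 53). 430 ≡ 14 (mod 52). So 7^{430} ≡ 7^{14} ≡ 46 (mod 53)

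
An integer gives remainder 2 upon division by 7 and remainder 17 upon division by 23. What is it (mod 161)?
M = 7 × 23 = 161. M₁ = 23, y₁ ≡ 4 (mod 7). M₂ = 7, y₂ ≡ 10 (mod 23). y = 2×23×4 + 17×7×10 ≡ 86 (mod 161). The smallest positive such number is 86.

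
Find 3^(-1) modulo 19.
13

Using Extended Euclidean Algorithm:
gcd(3, 19) = 1
Bezout coefficients: 3 × -6 + 19 × 1 = 1
So 3 × -6 ≡ 1 (mod 19)
The inverse is -6 mod 19 = 13
Verification: 3 × 13 = 39 = 2 × 19 + 1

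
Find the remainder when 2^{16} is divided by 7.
By Fermat: 2^{6} ≡ 1 (mod 7). 16 = 2×6 + 4. So 2^{16} ≡ 2^{4} ≡ 2 (mod 7)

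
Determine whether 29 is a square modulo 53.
By Euler's criterion: 29^{26} ≡ 1 (mod 53). Since this equals 1, 29 is a QR.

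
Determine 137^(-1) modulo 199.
137^(-1) ≡ 138 (mod 199). Verification: 137 × 138 = 18906 ≡ 1 (mod 199)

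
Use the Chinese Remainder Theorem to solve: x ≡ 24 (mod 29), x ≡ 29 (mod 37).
140

Using the Chinese Remainder Theorem:
M = product of moduli = 1073
For equation 1: M_1 = 37, 37 ≡ 8 (mod 29), inverse of 37 mod 29 is 11 (check: 8 × 11 = 88 ≡ 1 (mod 29))
For equation 2: M_2 = 29, 29 ≡ 29 (mod 37), inverse of 29 mod 37 is 23 (check: 29 × 23 = 667 ≡ 1 (mod 37))
Combine: x ≡ Σ r_i×M_i×(M_i⁻¹ mod m_i) = 24×37×11 + 29×29×23 = 9768 + 19343 = 29111
29111 mod 1073 = 140
x ≡ 140 (mod 1073)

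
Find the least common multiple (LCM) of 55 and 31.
1705

First find GCD(55, 31) using the Euclidean algorithm:
55 = 1 × 31 + 24
31 = 1 × 24 + 7
24 = 3 × 7 + 3
7 = 2 × 3 + 1
3 = 3 × 1 + 0
GCD(55, 31) = 1

LCM formula: LCM(a, b) = (a × b) / GCD(a, b)
LCM(55, 31) = (55 × 31) / 1
LCM(55, 31) = 1705 / 1
LCM(55, 31) = 1705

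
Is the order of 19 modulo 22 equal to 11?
No, the actual order is 10, not 11.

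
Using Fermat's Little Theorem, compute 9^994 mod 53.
By Fermat: 9^{52} ≡ 1 (mod 53). 994 ≡ 6 (mod 52). So 9^{994} ≡ 9^{6} ≡ 10 (mod 53)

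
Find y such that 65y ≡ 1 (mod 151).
65^(-1) ≡ 79 (mod 151). Verification: 65 × 79 = 5135 ≡ 1 (mod 151)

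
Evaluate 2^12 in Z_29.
Using repeated squaring. 12 = 8 + 4 (binary 1100). Repeated squaring mod 29: 2^1 ≡ 2; 2^2 ≡ 2² = 4 ≡ 4; 2^4 ≡ 4² = 16 ≡ 16; 2^8 ≡ 16² = 256 ≡ 24. Multiply: 2^12 = 2^8 × 2^4 ≡ 24 × 16 (mod 29): 24 × 16 = 384 ≡ 7. So 2^12 ≡ 7 (mod 29).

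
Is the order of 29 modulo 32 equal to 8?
Yes, ord_32(29) = 8.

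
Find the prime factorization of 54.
2 × 3^3

Divide by primes starting from smallest:
54 ÷ 2 = 27
27 ÷ 3 = 9
9 ÷ 3 = 3
3 ÷ 3 = 1

54 = 2 × 3^3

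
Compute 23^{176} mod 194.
133

Using successive squaring:
Binary expansion of 176: 10110000
Powers of 23 mod 194 (each is the square of the previous):
  23^1 ≡ 23 (mod 194)
  23^2 ≡ 23² = 529 ≡ 141 (mod 194)
  23^4 ≡ 141² = 19881 ≡ 93 (mod 194)
  23^8 ≡ 93² = 8649 ≡ 113 (mod 194)
  23^16 ≡ 113² = 12769 ≡ 159 (mod 194)
  23^32 ≡ 159² = 25281 ≡ 61 (mod 194)
  23^64 ≡ 61² = 3721 ≡ 35 (mod 194)
  23^128 ≡ 35² = 1225 ≡ 61 (mod 194)
176 = 128 + 32 + 16, so 23^176 = 23^128 × 23^32 × 23^16 ≡ 61 × 61 × 159 (mod 194)
Multiplying step by step:
  61 × 61 = 3721 ≡ 35 (mod 194)
  35 × 159 = 5565 ≡ 133 (mod 194)
Result: 23^176 ≡ 133 (mod 194)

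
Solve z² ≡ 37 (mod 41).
The square roots of 37 mod 41 are 18 and 23. Verify: 18² = 324 ≡ 37 (mod 41)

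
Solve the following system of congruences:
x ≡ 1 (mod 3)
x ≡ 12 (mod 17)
46

Using the Chinese Remainder Theorem:
M = product of moduli = 51
For equation 1: M_1 = 17, 17 ≡ 2 (mod 3), inverse of 17 mod 3 is 2 (check: 2 × 2 = 4 ≡ 1 (mod 3))
For equation 2: M_2 = 3, 3 ≡ 3 (mod 17), inverse of 3 mod 17 is 6 (check: 3 × 6 = 18 ≡ 1 (mod 17))
Combine: x ≡ Σ r_i×M_i×(M_i⁻¹ mod m_i) = 1×17×2 + 12×3×6 = 34 + 216 = 250
250 mod 51 = 46
x ≡ 46 (mod 51)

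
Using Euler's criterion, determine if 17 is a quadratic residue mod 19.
By Euler's criterion: 17^{9} ≡ 1 (mod 19). Since this equals 1, 17 is a QR.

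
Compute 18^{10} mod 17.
1

Using successive squaring:
Binary expansion of 10: 1010
Powers of 18 mod 17 (each is the square of the previous):
  18^1 ≡ 1 (mod 17)
  18^2 ≡ 1² = 1 ≡ 1 (mod 17)
  18^4 ≡ 1² = 1 ≡ 1 (mod 17)
  18^8 ≡ 1² = 1 ≡ 1 (mod 17)
10 = 8 + 2, so 18^10 = 18^8 × 18^2 ≡ 1 × 1 (mod 17)
Multiplying step by step:
  1 × 1 = 1 ≡ 1 (mod 17)
Result: 18^10 ≡ 1 (mod 17)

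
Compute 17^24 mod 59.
Using repeated squaring. 24 = 16 + 8 (binary 11000). Repeated squaring mod 59: 17^1 ≡ 17; 17^2 ≡ 17² = 289 ≡ 53; 17^4 ≡ 53² = 2809 ≡ 36; 17^8 ≡ 36² = 1296 ≡ 57; 17^16 ≡ 57² = 3249 ≡ 4. Multiply: 17^24 = 17^16 × 17^8 ≡ 4 × 57 (mod 59): 4 × 57 = 228 ≡ 51. So 17^24 ≡ 51 (mod 59).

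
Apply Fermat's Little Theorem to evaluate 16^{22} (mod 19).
5

By Fermat's Little Theorem, a^(p-1) ≡ 1 (mod p) for prime p and gcd(a, p) = 1
Here p = 19, so 16^18 ≡ 1 (mod 19)
We can reduce the exponent: 22 mod 18 = 4
So 16^22 ≡ 16^4 (mod 19)
Computing: 16^4 mod 19 = 5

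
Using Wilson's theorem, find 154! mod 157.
(156)! = (154)! × (155) × (156) ≡ -1 (mod 157). So (154)! ≡ -1 × [(156)(155)]^(-1) ≡ 78 (mod 157)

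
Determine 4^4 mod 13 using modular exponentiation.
4 = 4 (binary 100). Repeated squaring mod 13: 4^1 ≡ 4; 4^2 ≡ 4² = 16 ≡ 3; 4^4 ≡ 3² = 9 ≡ 9. So 4^4 ≡ 9 (mod 13).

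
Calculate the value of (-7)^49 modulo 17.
Using Fermat: (-7)^{16} ≡ 1 (mod 17). 49 ≡ 1 (mod 16). So (-7)^{49} ≡ (-7)^{1} ≡ 10 (mod 17)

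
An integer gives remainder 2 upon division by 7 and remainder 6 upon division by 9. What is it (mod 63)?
M = 7 × 9 = 63. M₁ = 9, y₁ ≡ 4 (mod 7). M₂ = 7, y₂ ≡ 4 (mod 9). y = 2×9×4 + 6×7×4 ≡ 51 (mod 63). The smallest positive such number is 51.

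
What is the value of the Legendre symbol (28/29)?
(28/29) = 28^{14} mod 29 = 1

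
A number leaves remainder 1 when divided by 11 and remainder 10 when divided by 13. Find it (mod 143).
M = 11 × 13 = 143. M₁ = 13, y₁ ≡ 6 (mod 11). M₂ = 11, y₂ ≡ 6 (mod 13). r = 1×13×6 + 10×11×6 ≡ 23 (mod 143)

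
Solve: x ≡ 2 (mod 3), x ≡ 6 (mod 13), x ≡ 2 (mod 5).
M = 3 × 13 × 5 = 195. M₁ = 65, y₁ ≡ 2 (mod 3). M₂ = 15, y₂ ≡ 7 (mod 13). M₃ = 39, y₃ ≡ 4 (mod 5). x = 2×65×2 + 6×15×7 + 2×39×4 ≡ 32 (mod 195)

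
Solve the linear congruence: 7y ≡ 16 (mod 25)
13

Since gcd(7, 25) = 1 divides 16, a solution exists.
Multiply both sides by the inverse of 7 mod 25:
  7^(-1) mod 25 = 18
  x ≡ 18 × 16 ≡ 288 ≡ 13 (mod 25)
Verification: 7 × 13 = 91 = 3 × 25 + 16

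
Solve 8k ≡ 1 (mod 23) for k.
8^(-1) ≡ 3 (mod 23). Verification: 8 × 3 = 24 ≡ 1 (mod 23)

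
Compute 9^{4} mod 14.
9

Using successive squaring:
Binary expansion of 4: 100
Powers of 9 mod 14 (each is the square of the previous):
  9^1 ≡ 9 (mod 14)
  9^2 ≡ 9² = 81 ≡ 11 (mod 14)
  9^4 ≡ 11² = 121 ≡ 9 (mod 14)
4 is a power of 2, so 9^4 is the last square: ≡ 9 (mod 14)
Result: 9^4 ≡ 9 (mod 14)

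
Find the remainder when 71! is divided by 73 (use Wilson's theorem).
(72)! = (71)! × (72) ≡ -1 (mod 73). So (71)! ≡ -1 × (72)^(-1) ≡ (-1)×(-1) = 1 (mod 73)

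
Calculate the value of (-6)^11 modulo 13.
Using repeated squaring. (-6) ≡ 7 (mod 13). 11 = 8 + 2 + 1 (binary 1011). Repeated squaring mod 13: 7^1 ≡ 7; 7^2 ≡ 7² = 49 ≡ 10; 7^4 ≡ 10² = 100 ≡ 9; 7^8 ≡ 9² = 81 ≡ 3. Multiply: (-6)^11 ≡ 7^8 × 7^2 × 7^1 ≡ 3 × 10 × 7 (mod 13): 3 × 10 = 30 ≡ 4; 4 × 7 = 28 ≡ 2. So (-6)^11 ≡ 2 (mod 13).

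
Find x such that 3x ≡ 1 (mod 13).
3^(-1) ≡ 9 (mod 13). Verification: 3 × 9 = 27 ≡ 1 (mod 13)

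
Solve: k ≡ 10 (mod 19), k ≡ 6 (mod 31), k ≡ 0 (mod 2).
M = 19 × 31 × 2 = 1178. M₁ = 62, y₁ ≡ 4 (mod 19). M₂ = 38, y₂ ≡ 9 (mod 31). M₃ = 589, y₃ ≡ 1 (mod 2). k = 10×62×4 + 6×38×9 + 0×589×1 ≡ 998 (mod 1178)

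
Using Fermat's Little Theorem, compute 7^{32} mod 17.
1

By Fermat's Little Theorem, a^(p-1) ≡ 1 (mod p) for prime p and gcd(a, p) = 1
Here p = 17, so 7^16 ≡ 1 (mod 17)
We can reduce the exponent: 32 mod 16 = 0
So 7^32 ≡ 7^0 (mod 17)
Computing: 7^0 mod 17 = 1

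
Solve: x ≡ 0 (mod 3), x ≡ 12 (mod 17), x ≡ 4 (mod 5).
M = 3 × 17 × 5 = 255. M₁ = 85, y₁ ≡ 1 (mod 3). M₂ = 15, y₂ ≡ 8 (mod 17). M₃ = 51, y₃ ≡ 1 (mod 5). x = 0×85×1 + 12×15×8 + 4×51×1 ≡ 114 (mod 255)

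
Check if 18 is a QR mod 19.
By Euler's criterion: 18^{9} ≡ 18 (mod 19). Since this equals -1 (≡ 18), 18 is not a QR.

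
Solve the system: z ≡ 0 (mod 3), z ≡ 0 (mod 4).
M = 3 × 4 = 12. M₁ = 4, y₁ ≡ 1 (mod 3). M₂ = 3, y₂ ≡ 3 (mod 4). z = 0×4×1 + 0×3×3 ≡ 0 (mod 12)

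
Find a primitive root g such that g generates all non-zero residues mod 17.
p - 1 = 16 has prime divisors 2. h is a primitive root mod 17 iff h^(16/q) ≢ 1 (mod 17) for each such q.
h = 2: 2^8 ≡ 1 (mod 17); 2^8 ≡ 1, so not a primitive root.
h = 3: 3^8 ≡ 16 (mod 17); none is 1, so 3 has order 16 and is a primitive root.
The smallest primitive root mod 17 is g = 3.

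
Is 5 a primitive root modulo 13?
No

To verify, check if 5^(12/q) ≢ 1 (mod 13) for each prime divisor q of 12
Divisors of 12 = 12: [1, 2, 3, 4, 6, 12]
  5^(12/2) = 5^6 ≡ 12 (mod 13)
  5^(12/3) = 5^4 ≡ 1 (mod 13)
Conclusion: 5 is not a primitive root modulo 13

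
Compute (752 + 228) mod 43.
34

(752 + 228) = 980
980 mod 43 = 34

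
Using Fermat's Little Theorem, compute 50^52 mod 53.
By Fermat's Little Theorem, 50^{52} ≡ 1 (mod 53) since 53 is prime and gcd(50, 53) = 1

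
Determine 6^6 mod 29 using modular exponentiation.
6 = 4 + 2 (binary 110). Repeated squaring mod 29: 6^1 ≡ 6; 6^2 ≡ 6² = 36 ≡ 7; 6^4 ≡ 7² = 49 ≡ 20. Multiply: 6^6 = 6^4 × 6^2 ≡ 20 × 7 (mod 29): 20 × 7 = 140 ≡ 24. So 6^6 ≡ 24 (mod 29).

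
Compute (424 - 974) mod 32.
26

(424 - 974) = -550
-550 mod 32 = 26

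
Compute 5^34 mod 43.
Using repeated squaring. 34 = 32 + 2 (binary 100010). Repeated squaring mod 43: 5^1 ≡ 5; 5^2 ≡ 5² = 25 ≡ 25; 5^4 ≡ 25² = 625 ≡ 23; 5^8 ≡ 23² = 529 ≡ 13; 5^16 ≡ 13² = 169 ≡ 40; 5^32 ≡ 40² = 1600 ≡ 9. Multiply: 5^34 = 5^32 × 5^2 ≡ 9 × 25 (mod 43): 9 × 25 = 225 ≡ 10. So 5^34 ≡ 10 (mod 43).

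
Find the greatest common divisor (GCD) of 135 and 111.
3

Using the Euclidean algorithm:
135 = 1 × 111 + 24
111 = 4 × 24 + 15
24 = 1 × 15 + 9
15 = 1 × 9 + 6
9 = 1 × 6 + 3
6 = 2 × 3 + 0

GCD(135, 111) = 3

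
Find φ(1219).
1144

Prime factorization: 1219 = 23 × 53
Using the formula φ(n) = n × Π(1 - 1/p) for each prime factor p:
φ(1219) = 1219 × (1 - 1/23) × (1 - 1/53)
φ(1219) = 1144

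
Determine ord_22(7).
Powers of 7 mod 22: 7^1≡7, 7^2≡5, 7^3≡13, 7^4≡3, 7^5≡21, 7^6≡15, 7^7≡17, 7^8≡9, 7^9≡19, 7^10≡1. Order = 10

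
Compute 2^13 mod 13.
Using Fermat: 2^{12} ≡ 1 (mod 13). 13 ≡ 1 (mod 12). So 2^{13} ≡ 2^{1} ≡ 2 (mod 13)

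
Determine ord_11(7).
Powers of 7 mod 11: 7^1≡7, 7^2≡5, 7^3≡2, 7^4≡3, 7^5≡10, 7^6≡4, 7^7≡6, 7^8≡9, 7^9≡8, 7^10≡1. Order = 10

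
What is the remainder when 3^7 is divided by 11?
7 = 4 + 2 + 1 (binary 111). Repeated squaring mod 11: 3^1 ≡ 3; 3^2 ≡ 3² = 9 ≡ 9; 3^4 ≡ 9² = 81 ≡ 4. Multiply: 3^7 = 3^4 × 3^2 × 3^1 ≡ 4 × 9 × 3 (mod 11): 4 × 9 = 36 ≡ 3; 3 × 3 = 9 ≡ 9. So 3^7 ≡ 9 (mod 11).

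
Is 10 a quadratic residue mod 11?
By Euler's criterion: 10^{5} ≡ 10 (mod 11). Since this equals -1 (≡ 10), 10 is not a QR.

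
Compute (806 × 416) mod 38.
22

(806 × 416) = 335296
335296 mod 38 = 22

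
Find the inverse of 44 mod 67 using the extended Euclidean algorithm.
Extended GCD: 44(32) + 67(-21) = 1. So 44^(-1) ≡ 32 ≡ 32 (mod 67). Verify: 44 × 32 = 1408 ≡ 1 (mod 67)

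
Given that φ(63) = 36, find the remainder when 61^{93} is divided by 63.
By Euler: 61^{36} ≡ 1 (mod 63) since gcd(61, 63) = 1. 93 = 2×36 + 21. So 61^{93} ≡ 61^{21} ≡ 55 (mod 63)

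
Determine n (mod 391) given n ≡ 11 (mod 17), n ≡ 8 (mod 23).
215

Using the Chinese Remainder Theorem:
M = product of moduli = 391
For equation 1: M_1 = 23, 23 ≡ 6 (mod 17), inverse of 23 mod 17 is 3 (check: 6 × 3 = 18 ≡ 1 (mod 17))
For equation 2: M_2 = 17, 17 ≡ 17 (mod 23), inverse of 17 mod 23 is 19 (check: 17 × 19 = 323 ≡ 1 (mod 23))
Combine: n ≡ Σ r_i×M_i×(M_i⁻¹ mod m_i) = 11×23×3 + 8×17×19 = 759 + 2584 = 3343
3343 mod 391 = 215
n ≡ 215 (mod 391)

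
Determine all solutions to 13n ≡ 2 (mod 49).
19

Since gcd(13, 49) = 1 divides 2, a solution exists.
Multiply both sides by the inverse of 13 mod 49:
  13^(-1) mod 49 = 34
  x ≡ 34 × 2 ≡ 68 ≡ 19 (mod 49)
Verification: 13 × 19 = 247 = 5 × 49 + 2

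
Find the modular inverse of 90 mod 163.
90^(-1) ≡ 96 (mod 163). Verification: 90 × 96 = 8640 ≡ 1 (mod 163)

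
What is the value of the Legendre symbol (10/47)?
(10/47) = 10^{23} mod 47 = -1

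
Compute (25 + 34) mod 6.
5

(25 + 34) = 59
59 mod 6 = 5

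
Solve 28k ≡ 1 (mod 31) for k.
28^(-1) ≡ 10 (mod 31). Verification: 28 × 10 = 280 ≡ 1 (mod 31)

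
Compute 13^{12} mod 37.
10

Using successive squaring:
Binary expansion of 12: 1100
Powers of 13 mod 37 (each is the square of the previous):
  13^1 ≡ 13 (mod 37)
  13^2 ≡ 13² = 169 ≡ 21 (mod 37)
  13^4 ≡ 21² = 441 ≡ 34 (mod 37)
  13^8 ≡ 34² = 1156 ≡ 9 (mod 37)
12 = 8 + 4, so 13^12 = 13^8 × 13^4 ≡ 9 × 34 (mod 37)
Multiplying step by step:
  9 × 34 = 306 ≡ 10 (mod 37)
Result: 13^12 ≡ 10 (mod 37)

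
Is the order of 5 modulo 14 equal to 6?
Yes, ord_14(5) = 6.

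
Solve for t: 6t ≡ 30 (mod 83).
5

Since gcd(6, 83) = 1 divides 30, a solution exists.
Multiply both sides by the inverse of 6 mod 83:
  6^(-1) mod 83 = 14
  x ≡ 14 × 30 ≡ 420 ≡ 5 (mod 83)
Verification: 6 × 5 = 30 = 0 × 83 + 30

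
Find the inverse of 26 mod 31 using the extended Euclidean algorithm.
Extended GCD: 26(6) + 31(-5) = 1. So 26^(-1) ≡ 6 ≡ 6 (mod 31). Verify: 26 × 6 = 156 ≡ 1 (mod 31)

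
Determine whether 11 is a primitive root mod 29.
p - 1 = 28 has prime divisors 2, 7. Check 11^(28/q) mod 29 for each: 11^(28/2) = 11^14 ≡ 28, 11^(28/7) = 11^4 ≡ 25 (mod 29). None of these is 1, so 11 has order 28 = φ(29), so it is a primitive root mod 29.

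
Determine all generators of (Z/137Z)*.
Primitive roots mod 137: {3, 5, 6, 12, 13, 20, 21, 23, 24, 26, 27, 29, 31, 33, 35, 40, 42, 43, 45, 46, 47, 48, 51, 52, 53, 54, 55, 57, 58, 62, 66, 67, 70, 71, 75, 79, 80, 82, 83, 84, 85, 86, 89, 90, 91, 92, 94, 95, 97, 102, 104, 106, 108, 110, 111, 113, 114, 116, 117, 124, 125, 131, 132, 134}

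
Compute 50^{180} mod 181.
1

Using successive squaring:
Binary expansion of 180: 10110100
Powers of 50 mod 181 (each is the square of the previous):
  50^1 ≡ 50 (mod 181)
  50^2 ≡ 50² = 2500 ≡ 147 (mod 181)
  50^4 ≡ 147² = 21609 ≡ 70 (mod 181)
  50^8 ≡ 70² = 4900 ≡ 13 (mod 181)
  50^16 ≡ 13² = 169 ≡ 169 (mod 181)
  50^32 ≡ 169² = 28561 ≡ 144 (mod 181)
  50^64 ≡ 144² = 20736 ≡ 102 (mod 181)
  50^128 ≡ 102² = 10404 ≡ 87 (mod 181)
180 = 128 + 32 + 16 + 4, so 50^180 = 50^128 × 50^32 × 50^16 × 50^4 ≡ 87 × 144 × 169 × 70 (mod 181)
Multiplying step by step:
  87 × 144 = 12528 ≡ 39 (mod 181)
  39 × 169 = 6591 ≡ 75 (mod 181)
  75 × 70 = 5250 ≡ 1 (mod 181)
Result: 50^180 ≡ 1 (mod 181)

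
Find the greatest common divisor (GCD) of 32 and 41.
1

Using the Euclidean algorithm:
32 = 0 × 41 + 32
41 = 1 × 32 + 9
32 = 3 × 9 + 5
9 = 1 × 5 + 4
5 = 1 × 4 + 1
4 = 4 × 1 + 0

GCD(32, 41) = 1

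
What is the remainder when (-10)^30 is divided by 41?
Using repeated squaring. (-10) ≡ 31 (mod 41). 30 = 16 + 8 + 4 + 2 (binary 11110). Repeated squaring mod 41: 31^1 ≡ 31; 31^2 ≡ 31² = 961 ≡ 18; 31^4 ≡ 18² = 324 ≡ 37; 31^8 ≡ 37² = 1369 ≡ 16; 31^16 ≡ 16² = 256 ≡ 10. Multiply: (-10)^30 ≡ 31^16 × 31^8 × 31^4 × 31^2 ≡ 10 × 16 × 37 × 18 (mod 41): 10 × 16 = 160 ≡ 37; 37 × 37 = 1369 ≡ 16; 16 × 18 = 288 ≡ 1. So (-10)^30 ≡ 1 (mod 41).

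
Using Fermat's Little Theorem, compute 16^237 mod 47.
By Fermat: 16^{46} ≡ 1 (mod 47). 237 ≡ 7 (mod 46). So 16^{237} ≡ 16^{7} ≡ 32 (mod 47)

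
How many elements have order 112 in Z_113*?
Number of primitive roots mod 113 = φ(112) = 48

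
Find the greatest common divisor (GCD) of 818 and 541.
1

Using the Euclidean algorithm:
818 = 1 × 541 + 277
541 = 1 × 277 + 264
277 = 1 × 264 + 13
264 = 20 × 13 + 4
13 = 3 × 4 + 1
4 = 4 × 1 + 0

GCD(818, 541) = 1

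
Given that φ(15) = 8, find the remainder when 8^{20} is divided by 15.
By Euler: 8^{8} ≡ 1 (mod 15) since gcd(8, 15) = 1. 20 = 2×8 + 4. So 8^{20} ≡ 8^{4} ≡ 1 (mod 15)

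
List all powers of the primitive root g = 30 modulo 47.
g^1, g^2, ..., g^{46} mod 47: {30, 7, 22, 2, 13, 14, 44, 4, 26, 28, 41, 8, 5, 9, 35, 16, 10, 18, 23, 32, 20, 36, 46, 17, 40, 25, 45, 34, 33, 3, 43, 21, 19, 6, 39, 42, 38, 12, 31, 37, 29, 24, 15, 27, 11, 1}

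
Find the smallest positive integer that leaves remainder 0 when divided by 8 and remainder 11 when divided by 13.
M = 8 × 13 = 104. M₁ = 13, y₁ ≡ 5 (mod 8). M₂ = 8, y₂ ≡ 5 (mod 13). t = 0×13×5 + 11×8×5 ≡ 24 (mod 104). The smallest positive such number is 24.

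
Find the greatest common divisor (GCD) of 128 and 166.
2

Using the Euclidean algorithm:
128 = 0 × 166 + 128
166 = 1 × 128 + 38
128 = 3 × 38 + 14
38 = 2 × 14 + 10
14 = 1 × 10 + 4
10 = 2 × 4 + 2
4 = 2 × 2 + 0

GCD(128, 166) = 2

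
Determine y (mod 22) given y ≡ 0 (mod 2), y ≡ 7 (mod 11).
18

Using the Chinese Remainder Theorem:
M = product of moduli = 22
For equation 1: M_1 = 11, 11 ≡ 1 (mod 2), inverse of 11 mod 2 is 1 (check: 1 × 1 = 1 ≡ 1 (mod 2))
For equation 2: M_2 = 2, 2 ≡ 2 (mod 11), inverse of 2 mod 11 is 6 (check: 2 × 6 = 12 ≡ 1 (mod 11))
Combine: y ≡ Σ r_i×M_i×(M_i⁻¹ mod m_i) = 0×11×1 + 7×2×6 = 0 + 84 = 84
84 mod 22 = 18
y ≡ 18 (mod 22)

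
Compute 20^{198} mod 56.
8

Using successive squaring:
Binary expansion of 198: 11000110
Powers of 20 mod 56 (each is the square of the previous):
  20^1 ≡ 20 (mod 56)
  20^2 ≡ 20² = 400 ≡ 8 (mod 56)
  20^4 ≡ 8² = 64 ≡ 8 (mod 56)
  20^8 ≡ 8² = 64 ≡ 8 (mod 56)
  20^16 ≡ 8² = 64 ≡ 8 (mod 56)
  20^32 ≡ 8² = 64 ≡ 8 (mod 56)
  20^64 ≡ 8² = 64 ≡ 8 (mod 56)
  20^128 ≡ 8² = 64 ≡ 8 (mod 56)
198 = 128 + 64 + 4 + 2, so 20^198 = 20^128 × 20^64 × 20^4 × 20^2 ≡ 8 × 8 × 8 × 8 (mod 56)
Multiplying step by step:
  8 × 8 = 64 ≡ 8 (mod 56)
  8 × 8 = 64 ≡ 8 (mod 56)
  8 × 8 = 64 ≡ 8 (mod 56)
Result: 20^198 ≡ 8 (mod 56)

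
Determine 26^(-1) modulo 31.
26^(-1) ≡ 6 (mod 31). Verification: 26 × 6 = 156 ≡ 1 (mod 31)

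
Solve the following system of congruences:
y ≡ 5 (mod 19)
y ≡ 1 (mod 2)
5

Using the Chinese Remainder Theorem:
M = product of moduli = 38
For equation 1: M_1 = 2, 2 ≡ 2 (mod 19), inverse of 2 mod 19 is 10 (check: 2 × 10 = 20 ≡ 1 (mod 19))
For equation 2: M_2 = 19, 19 ≡ 1 (mod 2), inverse of 19 mod 2 is 1 (check: 1 × 1 = 1 ≡ 1 (mod 2))
Combine: y ≡ Σ r_i×M_i×(M_i⁻¹ mod m_i) = 5×2×10 + 1×19×1 = 100 + 19 = 119
119 mod 38 = 5
y ≡ 5 (mod 38)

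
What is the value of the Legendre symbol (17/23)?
(17/23) = 17^{11} mod 23 = -1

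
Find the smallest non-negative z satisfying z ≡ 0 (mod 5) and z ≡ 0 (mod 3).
M = 5 × 3 = 15. M₁ = 3, y₁ ≡ 2 (mod 5). M₂ = 5, y₂ ≡ 2 (mod 3). z = 0×3×2 + 0×5×2 ≡ 0 (mod 15)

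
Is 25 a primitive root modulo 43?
No

To verify, check if 25^(42/q) ≢ 1 (mod 43) for each prime divisor q of 42
Divisors of 42 = 42: [1, 2, 3, 6, 7, 14, 21, 42]
  25^(42/2) = 25^21 ≡ 1 (mod 43)
  25^(42/3) = 25^14 ≡ 6 (mod 43)
  25^(42/7) = 25^6 ≡ 41 (mod 43)
Conclusion: 25 is not a primitive root modulo 43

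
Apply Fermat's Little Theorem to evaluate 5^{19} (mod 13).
8

By Fermat's Little Theorem, a^(p-1) ≡ 1 (mod p) for prime p and gcd(a, p) = 1
Here p = 13, so 5^12 ≡ 1 (mod 13)
We can reduce the exponent: 19 mod 12 = 7
So 5^19 ≡ 5^7 (mod 13)
Computing: 5^7 mod 13 = 8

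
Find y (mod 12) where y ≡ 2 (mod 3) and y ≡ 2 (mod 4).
M = 3 × 4 = 12. M₁ = 4, y₁ ≡ 1 (mod 3). M₂ = 3, y₂ ≡ 3 (mod 4). y = 2×4×1 + 2×3×3 ≡ 2 (mod 12)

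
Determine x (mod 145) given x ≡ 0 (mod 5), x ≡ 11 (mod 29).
40

Using the Chinese Remainder Theorem:
M = product of moduli = 145
For equation 1: M_1 = 29, 29 ≡ 4 (mod 5), inverse of 29 mod 5 is 4 (check: 4 × 4 = 16 ≡ 1 (mod 5))
For equation 2: M_2 = 5, 5 ≡ 5 (mod 29), inverse of 5 mod 29 is 6 (check: 5 × 6 = 30 ≡ 1 (mod 29))
Combine: x ≡ Σ r_i×M_i×(M_i⁻¹ mod m_i) = 0×29×4 + 11×5×6 = 0 + 330 = 330
330 mod 145 = 40
x ≡ 40 (mod 145)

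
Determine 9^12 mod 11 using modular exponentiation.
Using Fermat: 9^{10} ≡ 1 (mod 11). 12 ≡ 2 (mod 10). So 9^{12} ≡ 9^{2} ≡ 4 (mod 11)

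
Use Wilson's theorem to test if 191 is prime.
(190)! mod 191 = 190. Since 190 ≡ -1 (mod 191), 191 is prime.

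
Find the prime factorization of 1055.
5 × 211

Divide by primes starting from smallest:
1055 ÷ 5 = 211
211 ÷ 211 = 1

1055 = 5 × 211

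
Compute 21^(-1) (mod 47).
21^(-1) ≡ 9 (mod 47). Verification: 21 × 9 = 189 ≡ 1 (mod 47)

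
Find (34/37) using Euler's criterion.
(34/37) = 34^{18} mod 37 = 1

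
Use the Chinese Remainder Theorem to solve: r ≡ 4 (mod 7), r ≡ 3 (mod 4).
M = 7 × 4 = 28. M₁ = 4, y₁ ≡ 2 (mod 7). M₂ = 7, y₂ ≡ 3 (mod 4). r = 4×4×2 + 3×7×3 ≡ 11 (mod 28)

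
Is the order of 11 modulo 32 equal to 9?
No, the actual order is 8, not 9.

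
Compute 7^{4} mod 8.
1

Using successive squaring:
Binary expansion of 4: 100
Powers of 7 mod 8 (each is the square of the previous):
  7^1 ≡ 7 (mod 8)
  7^2 ≡ 7² = 49 ≡ 1 (mod 8)
  7^4 ≡ 1² = 1 ≡ 1 (mod 8)
4 is a power of 2, so 7^4 is the last square: ≡ 1 (mod 8)
Result: 7^4 ≡ 1 (mod 8)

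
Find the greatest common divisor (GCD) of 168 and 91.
7

Using the Euclidean algorithm:
168 = 1 × 91 + 77
91 = 1 × 77 + 14
77 = 5 × 14 + 7
14 = 2 × 7 + 0

GCD(168, 91) = 7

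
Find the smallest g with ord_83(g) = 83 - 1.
p - 1 = 82 has prime divisors 2, 41. h is a primitive root mod 83 iff h^(82/q) ≢ 1 (mod 83) for each such q.
h = 2: 2^41 ≡ 82, 2^2 ≡ 4 (mod 83); none is 1, so 2 has order 82 and is a primitive root.
The smallest primitive root mod 83 is g = 2.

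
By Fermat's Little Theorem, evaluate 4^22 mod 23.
By Fermat's Little Theorem, 4^{22} ≡ 1 (mod 23) since 23 is prime and gcd(4, 23) = 1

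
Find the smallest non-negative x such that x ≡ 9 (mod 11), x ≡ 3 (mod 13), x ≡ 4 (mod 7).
900

Using the Chinese Remainder Theorem:
M = product of moduli = 1001
For equation 1: M_1 = 91, 91 ≡ 3 (mod 11), inverse of 91 mod 11 is 4 (check: 3 × 4 = 12 ≡ 1 (mod 11))
For equation 2: M_2 = 77, 77 ≡ 12 (mod 13), inverse of 77 mod 13 is 12 (check: 12 × 12 = 144 ≡ 1 (mod 13))
For equation 3: M_3 = 143, 143 ≡ 3 (mod 7), inverse of 143 mod 7 is 5 (check: 3 × 5 = 15 ≡ 1 (mod 7))
Combine: x ≡ Σ r_i×M_i×(M_i⁻¹ mod m_i) = 9×91×4 + 3×77×12 + 4×143×5 = 3276 + 2772 + 2860 = 8908
8908 mod 1001 = 900
x ≡ 900 (mod 1001)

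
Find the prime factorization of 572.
2^2 × 11 × 13

Divide by primes starting from smallest:
572 ÷ 2 = 286
286 ÷ 2 = 143
143 ÷ 11 = 13
13 ÷ 13 = 1

572 = 2^2 × 11 × 13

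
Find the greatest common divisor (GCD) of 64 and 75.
1

Using the Euclidean algorithm:
64 = 0 × 75 + 64
75 = 1 × 64 + 11
64 = 5 × 11 + 9
11 = 1 × 9 + 2
9 = 4 × 2 + 1
2 = 2 × 1 + 0

GCD(64, 75) = 1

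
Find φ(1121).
1044

Prime factorization: 1121 = 19 × 59
Using the formula φ(n) = n × Π(1 - 1/p) for each prime factor p:
φ(1121) = 1121 × (1 - 1/19) × (1 - 1/59)
φ(1121) = 1044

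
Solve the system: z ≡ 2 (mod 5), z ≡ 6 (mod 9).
M = 5 × 9 = 45. M₁ = 9, y₁ ≡ 4 (mod 5). M₂ = 5, y₂ ≡ 2 (mod 9). z = 2×9×4 + 6×5×2 ≡ 42 (mod 45)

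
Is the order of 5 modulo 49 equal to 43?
No, the actual order is 42, not 43.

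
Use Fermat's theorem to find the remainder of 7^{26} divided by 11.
4

By Fermat's Little Theorem, a^(p-1) ≡ 1 (mod p) for prime p and gcd(a, p) = 1
Here p = 11, so 7^10 ≡ 1 (mod 11)
We can reduce the exponent: 26 mod 10 = 6
So 7^26 ≡ 7^6 (mod 11)
Computing: 7^6 mod 11 = 4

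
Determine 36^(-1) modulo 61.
36^(-1) ≡ 39 (mod 61). Verification: 36 × 39 = 1404 ≡ 1 (mod 61)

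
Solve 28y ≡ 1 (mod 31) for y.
10

Using Extended Euclidean Algorithm:
gcd(28, 31) = 1
Bezout coefficients: 28 × 10 + 31 × -9 = 1
So 28 × 10 ≡ 1 (mod 31)
The inverse is 10 mod 31 = 10
Verification: 28 × 10 = 280 = 9 × 31 + 1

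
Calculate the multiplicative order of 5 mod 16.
Powers of 5 mod 16: 5^1≡5, 5^2≡9, 5^3≡13, 5^4≡1. Order = 4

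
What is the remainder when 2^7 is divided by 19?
7 = 4 + 2 + 1 (binary 111). Repeated squaring mod 19: 2^1 ≡ 2; 2^2 ≡ 2² = 4 ≡ 4; 2^4 ≡ 4² = 16 ≡ 16. Multiply: 2^7 = 2^4 × 2^2 × 2^1 ≡ 16 × 4 × 2 (mod 19): 16 × 4 = 64 ≡ 7; 7 × 2 = 14 ≡ 14. So 2^7 ≡ 14 (mod 19).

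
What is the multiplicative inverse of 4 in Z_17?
4^(-1) ≡ 13 (mod 17). Verification: 4 × 13 = 52 ≡ 1 (mod 17)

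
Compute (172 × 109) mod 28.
16

(172 × 109) = 18748
18748 mod 28 = 16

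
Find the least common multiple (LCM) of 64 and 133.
8512

First find GCD(64, 133) using the Euclidean algorithm:
64 = 0 × 133 + 64
133 = 2 × 64 + 5
64 = 12 × 5 + 4
5 = 1 × 4 + 1
4 = 4 × 1 + 0
GCD(64, 133) = 1

LCM formula: LCM(a, b) = (a × b) / GCD(a, b)
LCM(64, 133) = (64 × 133) / 1
LCM(64, 133) = 8512 / 1
LCM(64, 133) = 8512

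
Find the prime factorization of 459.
3^3 × 17

Divide by primes starting from smallest:
459 ÷ 3 = 153
153 ÷ 3 = 51
51 ÷ 3 = 17
17 ÷ 17 = 1

459 = 3^3 × 17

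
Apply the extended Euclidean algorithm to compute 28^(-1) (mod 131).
Extended GCD: 28(-14) + 131(3) = 1. So 28^(-1) ≡ 117 ≡ 117 (mod 131). Verify: 28 × 117 = 3276 ≡ 1 (mod 131)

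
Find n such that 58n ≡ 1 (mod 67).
58^(-1) ≡ 52 (mod 67). Verification: 58 × 52 = 3016 ≡ 1 (mod 67)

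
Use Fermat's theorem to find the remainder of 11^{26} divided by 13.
4

By Fermat's Little Theorem, a^(p-1) ≡ 1 (mod p) for prime p and gcd(a, p) = 1
Here p = 13, so 11^12 ≡ 1 (mod 13)
We can reduce the exponent: 26 mod 12 = 2
So 11^26 ≡ 11^2 (mod 13)
Computing: 11^2 mod 13 = 4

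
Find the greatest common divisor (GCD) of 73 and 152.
1

Using the Euclidean algorithm:
73 = 0 × 152 + 73
152 = 2 × 73 + 6
73 = 12 × 6 + 1
6 = 6 × 1 + 0

GCD(73, 152) = 1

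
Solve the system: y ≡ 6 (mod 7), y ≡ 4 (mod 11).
M = 7 × 11 = 77. M₁ = 11, y₁ ≡ 2 (mod 7). M₂ = 7, y₂ ≡ 8 (mod 11). y = 6×11×2 + 4×7×8 ≡ 48 (mod 77)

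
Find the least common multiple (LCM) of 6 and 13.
78

First find GCD(6, 13) using the Euclidean algorithm:
6 = 0 × 13 + 6
13 = 2 × 6 + 1
6 = 6 × 1 + 0
GCD(6, 13) = 1

LCM formula: LCM(a, b) = (a × b) / GCD(a, b)
LCM(6, 13) = (6 × 13) / 1
LCM(6, 13) = 78 / 1
LCM(6, 13) = 78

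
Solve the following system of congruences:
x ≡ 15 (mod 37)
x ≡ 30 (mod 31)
681

Using the Chinese Remainder Theorem:
M = product of moduli = 1147
For equation 1: M_1 = 31, 31 ≡ 31 (mod 37), inverse of 31 mod 37 is 6 (check: 31 × 6 = 186 ≡ 1 (mod 37))
For equation 2: M_2 = 37, 37 ≡ 6 (mod 31), inverse of 37 mod 31 is 26 (check: 6 × 26 = 156 ≡ 1 (mod 31))
Combine: x ≡ Σ r_i×M_i×(M_i⁻¹ mod m_i) = 15×31×6 + 30×37×26 = 2790 + 28860 = 31650
31650 mod 1147 = 681
x ≡ 681 (mod 1147)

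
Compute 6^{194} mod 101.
84

Using successive squaring:
Binary expansion of 194: 11000010
Powers of 6 mod 101 (each is the square of the previous):
  6^1 ≡ 6 (mod 101)
  6^2 ≡ 6² = 36 ≡ 36 (mod 101)
  6^4 ≡ 36² = 1296 ≡ 84 (mod 101)
  6^8 ≡ 84² = 7056 ≡ 87 (mod 101)
  6^16 ≡ 87² = 7569 ≡ 95 (mod 101)
  6^32 ≡ 95² = 9025 ≡ 36 (mod 101)
  6^64 ≡ 36² = 1296 ≡ 84 (mod 101)
  6^128 ≡ 84² = 7056 ≡ 87 (mod 101)
194 = 128 + 64 + 2, so 6^194 = 6^128 × 6^64 × 6^2 ≡ 87 × 84 × 36 (mod 101)
Multiplying step by step:
  87 × 84 = 7308 ≡ 36 (mod 101)
  36 × 36 = 1296 ≡ 84 (mod 101)
Result: 6^194 ≡ 84 (mod 101)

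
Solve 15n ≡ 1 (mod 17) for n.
8

Using Extended Euclidean Algorithm:
gcd(15, 17) = 1
Bezout coefficients: 15 × 8 + 17 × -7 = 1
So 15 × 8 ≡ 1 (mod 17)
The inverse is 8 mod 17 = 8
Verification: 15 × 8 = 120 = 7 × 17 + 1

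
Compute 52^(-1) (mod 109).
52^(-1) ≡ 65 (mod 109). Verification: 52 × 65 = 3380 ≡ 1 (mod 109)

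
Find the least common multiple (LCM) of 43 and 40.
1720

First find GCD(43, 40) using the Euclidean algorithm:
43 = 1 × 40 + 3
40 = 13 × 3 + 1
3 = 3 × 1 + 0
GCD(43, 40) = 1

LCM formula: LCM(a, b) = (a × b) / GCD(a, b)
LCM(43, 40) = (43 × 40) / 1
LCM(43, 40) = 1720 / 1
LCM(43, 40) = 1720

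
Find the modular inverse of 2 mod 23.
2^(-1) ≡ 12 (mod 23). Verification: 2 × 12 = 24 ≡ 1 (mod 23)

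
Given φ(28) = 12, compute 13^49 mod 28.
By Euler: 13^{12} ≡ 1 (mod 28) since gcd(13, 28) = 1. 49 = 4×12 + 1. So 13^{49} ≡ 13^{1} ≡ 13 (mod 28)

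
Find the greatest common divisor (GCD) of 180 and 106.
2

Using the Euclidean algorithm:
180 = 1 × 106 + 74
106 = 1 × 74 + 32
74 = 2 × 32 + 10
32 = 3 × 10 + 2
10 = 5 × 2 + 0

GCD(180, 106) = 2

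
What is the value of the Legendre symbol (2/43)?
(2/43) = 2^{21} mod 43 = -1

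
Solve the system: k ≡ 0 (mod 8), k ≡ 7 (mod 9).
M = 8 × 9 = 72. M₁ = 9, y₁ ≡ 1 (mod 8). M₂ = 8, y₂ ≡ 8 (mod 9). k = 0×9×1 + 7×8×8 ≡ 16 (mod 72)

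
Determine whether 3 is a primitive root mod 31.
p - 1 = 30 has prime divisors 2, 3, 5. Check 3^(30/q) mod 31 for each: 3^(30/2) = 3^15 ≡ 30, 3^(30/3) = 3^10 ≡ 25, 3^(30/5) = 3^6 ≡ 16 (mod 31). None of these is 1, so 3 has order 30 = φ(31), so it is a primitive root mod 31.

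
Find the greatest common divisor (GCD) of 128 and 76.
4

Using the Euclidean algorithm:
128 = 1 × 76 + 52
76 = 1 × 52 + 24
52 = 2 × 24 + 4
24 = 6 × 4 + 0

GCD(128, 76) = 4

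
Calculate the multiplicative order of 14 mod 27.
Powers of 14 mod 27: 14^1≡14, 14^2≡7, 14^3≡17, 14^4≡22, 14^5≡11, 14^6≡19, 14^7≡23, 14^8≡25, 14^9≡26, 14^10≡13, 14^11≡20, 14^12≡10, 14^13≡5, 14^14≡16, 14^15≡8, 14^16≡4, 14^17≡2, 14^18≡1. Order = 18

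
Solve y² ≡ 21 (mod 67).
The square roots of 21 mod 67 are 17 and 50. Verify: 17² = 289 ≡ 21 (mod 67)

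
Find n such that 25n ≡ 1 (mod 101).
25^(-1) ≡ 97 (mod 101). Verification: 25 × 97 = 2425 ≡ 1 (mod 101)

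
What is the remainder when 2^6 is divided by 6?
6 = 4 + 2 (binary 110). Repeated squaring mod 6: 2^1 ≡ 2; 2^2 ≡ 2² = 4 ≡ 4; 2^4 ≡ 4² = 16 ≡ 4. Multiply: 2^6 = 2^4 × 2^2 ≡ 4 × 4 (mod 6): 4 × 4 = 16 ≡ 4. So 2^6 ≡ 4 (mod 6).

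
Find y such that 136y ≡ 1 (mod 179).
136^(-1) ≡ 154 (mod 179). Verification: 136 × 154 = 20944 ≡ 1 (mod 179)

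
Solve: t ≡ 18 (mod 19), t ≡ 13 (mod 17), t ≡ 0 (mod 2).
M = 19 × 17 × 2 = 646. M₁ = 34, y₁ ≡ 14 (mod 19). M₂ = 38, y₂ ≡ 13 (mod 17). M₃ = 323, y₃ ≡ 1 (mod 2). t = 18×34×14 + 13×38×13 + 0×323×1 ≡ 132 (mod 646)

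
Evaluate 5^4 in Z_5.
5 ≡ 0 (mod 5). 4 = 4 (binary 100). Repeated squaring mod 5: 0^1 ≡ 0; 0^2 ≡ 0² = 0 ≡ 0; 0^4 ≡ 0² = 0 ≡ 0. So 5^4 ≡ 0 (mod 5).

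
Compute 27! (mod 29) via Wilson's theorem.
(28)! = (27)! × (28) ≡ -1 (mod 29). So (27)! ≡ -1 × (28)^(-1) ≡ (-1)×(-1) = 1 (mod 29)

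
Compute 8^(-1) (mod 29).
8^(-1) ≡ 11 (mod 29). Verification: 8 × 11 = 88 ≡ 1 (mod 29)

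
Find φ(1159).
1080

Prime factorization: 1159 = 19 × 61
Using the formula φ(n) = n × Π(1 - 1/p) for each prime factor p:
φ(1159) = 1159 × (1 - 1/19) × (1 - 1/61)
φ(1159) = 1080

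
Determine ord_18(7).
Powers of 7 mod 18: 7^1≡7, 7^2≡13, 7^3≡1. Order = 3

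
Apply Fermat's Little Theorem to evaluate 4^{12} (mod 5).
1

By Fermat's Little Theorem, a^(p-1) ≡ 1 (mod p) for prime p and gcd(a, p) = 1
Here p = 5, so 4^4 ≡ 1 (mod 5)
We can reduce the exponent: 12 mod 4 = 0
So 4^12 ≡ 4^0 (mod 5)
Computing: 4^0 mod 5 = 1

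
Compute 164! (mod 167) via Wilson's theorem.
(166)! = (164)! × (165) × (166) ≡ -1 (mod 167). So (164)! ≡ -1 × [(166)(165)]^(-1) ≡ 83 (mod 167)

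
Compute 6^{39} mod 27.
0

Using successive squaring:
Binary expansion of 39: 100111
Powers of 6 mod 27 (each is the square of the previous):
  6^1 ≡ 6 (mod 27)
  6^2 ≡ 6² = 36 ≡ 9 (mod 27)
  6^4 ≡ 9² = 81 ≡ 0 (mod 27)
  6^8 ≡ 0² = 0 ≡ 0 (mod 27)
  6^16 ≡ 0² = 0 ≡ 0 (mod 27)
  6^32 ≡ 0² = 0 ≡ 0 (mod 27)
39 = 32 + 4 + 2 + 1, so 6^39 = 6^32 × 6^4 × 6^2 × 6^1 ≡ 0 × 0 × 9 × 6 (mod 27)
Multiplying step by step:
  0 × 0 = 0 ≡ 0 (mod 27)
  0 × 9 = 0 ≡ 0 (mod 27)
  0 × 6 = 0 ≡ 0 (mod 27)
Result: 6^39 ≡ 0 (mod 27)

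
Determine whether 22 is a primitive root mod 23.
p - 1 = 22 has prime divisors 2, 11. Check 22^(22/q) mod 23 for each: 22^(22/2) = 22^11 ≡ 22, 22^(22/11) = 22^2 ≡ 1 (mod 23). Since 22^2 ≡ 1 (mod 23), the order of 22 divides 2 (in fact the order is 2) ≠ 22, so it is not a primitive root.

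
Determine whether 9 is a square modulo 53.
By Euler's criterion: 9^{26} ≡ 1 (mod 53). Since this equals 1, 9 is a QR.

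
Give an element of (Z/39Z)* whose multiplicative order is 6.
4 has order 6 mod 39 since 4^{6} ≡ 1 (mod 39) and no smaller power works.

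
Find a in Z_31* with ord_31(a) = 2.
30 has order 2 mod 31 since 30^{2} ≡ 1 (mod 31) and no smaller power works.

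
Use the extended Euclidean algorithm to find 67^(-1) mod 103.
Extended GCD: 67(20) + 103(-13) = 1. So 67^(-1) ≡ 20 ≡ 20 (mod 103). Verify: 67 × 20 = 1340 ≡ 1 (mod 103)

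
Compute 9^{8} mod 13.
3

Using successive squaring:
Binary expansion of 8: 1000
Powers of 9 mod 13 (each is the square of the previous):
  9^1 ≡ 9 (mod 13)
  9^2 ≡ 9² = 81 ≡ 3 (mod 13)
  9^4 ≡ 3² = 9 ≡ 9 (mod 13)
  9^8 ≡ 9² = 81 ≡ 3 (mod 13)
8 is a power of 2, so 9^8 is the last square: ≡ 3 (mod 13)
Result: 9^8 ≡ 3 (mod 13)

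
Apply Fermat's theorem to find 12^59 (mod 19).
By Fermat: 12^{18} ≡ 1 (mod 19). 59 = 3×18 + 5. So 12^{59} ≡ 12^{5} ≡ 8 (mod 19)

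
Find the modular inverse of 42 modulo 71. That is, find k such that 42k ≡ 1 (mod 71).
22

Using Extended Euclidean Algorithm:
gcd(42, 71) = 1
Bezout coefficients: 42 × 22 + 71 × -13 = 1
So 42 × 22 ≡ 1 (mod 71)
The inverse is 22 mod 71 = 22
Verification: 42 × 22 = 924 = 13 × 71 + 1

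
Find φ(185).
144

Prime factorization: 185 = 5 × 37
Using the formula φ(n) = n × Π(1 - 1/p) for each prime factor p:
φ(185) = 185 × (1 - 1/5) × (1 - 1/37)
φ(185) = 144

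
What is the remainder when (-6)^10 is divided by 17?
(-6) ≡ 11 (mod 17). 10 = 8 + 2 (binary 1010). Repeated squaring mod 17: 11^1 ≡ 11; 11^2 ≡ 11² = 121 ≡ 2; 11^4 ≡ 2² = 4 ≡ 4; 11^8 ≡ 4² = 16 ≡ 16. Multiply: (-6)^10 ≡ 11^8 × 11^2 ≡ 16 × 2 (mod 17): 16 × 2 = 32 ≡ 15. So (-6)^10 ≡ 15 (mod 17).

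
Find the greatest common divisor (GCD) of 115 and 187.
1

Using the Euclidean algorithm:
115 = 0 × 187 + 115
187 = 1 × 115 + 72
115 = 1 × 72 + 43
72 = 1 × 43 + 29
43 = 1 × 29 + 14
29 = 2 × 14 + 1
14 = 14 × 1 + 0

GCD(115, 187) = 1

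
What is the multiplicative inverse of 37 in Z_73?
37^(-1) ≡ 2 (mod 73). Verification: 37 × 2 = 74 ≡ 1 (mod 73)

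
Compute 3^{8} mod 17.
16

Using successive squaring:
Binary expansion of 8: 1000
Powers of 3 mod 17 (each is the square of the previous):
  3^1 ≡ 3 (mod 17)
  3^2 ≡ 3² = 9 ≡ 9 (mod 17)
  3^4 ≡ 9² = 81 ≡ 13 (mod 17)
  3^8 ≡ 13² = 169 ≡ 16 (mod 17)
8 is a power of 2, so 3^8 is the last square: ≡ 16 (mod 17)
Result: 3^8 ≡ 16 (mod 17)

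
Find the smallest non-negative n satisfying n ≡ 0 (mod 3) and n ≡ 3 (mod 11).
M = 3 × 11 = 33. M₁ = 11, y₁ ≡ 2 (mod 3). M₂ = 3, y₂ ≡ 4 (mod 11). n = 0×11×2 + 3×3×4 ≡ 3 (mod 33)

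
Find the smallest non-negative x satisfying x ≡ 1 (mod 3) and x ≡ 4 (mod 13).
M = 3 × 13 = 39. M₁ = 13, y₁ ≡ 1 (mod 3). M₂ = 3, y₂ ≡ 9 (mod 13). x = 1×13×1 + 4×3×9 ≡ 4 (mod 39)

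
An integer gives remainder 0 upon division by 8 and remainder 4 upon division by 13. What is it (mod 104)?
M = 8 × 13 = 104. M₁ = 13, y₁ ≡ 5 (mod 8). M₂ = 8, y₂ ≡ 5 (mod 13). k = 0×13×5 + 4×8×5 ≡ 56 (mod 104). The smallest positive such number is 56.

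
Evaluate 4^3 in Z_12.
3 = 2 + 1 (binary 11). Repeated squaring mod 12: 4^1 ≡ 4; 4^2 ≡ 4² = 16 ≡ 4. Multiply: 4^3 = 4^2 × 4^1 ≡ 4 × 4 (mod 12): 4 × 4 = 16 ≡ 4. So 4^3 ≡ 4 (mod 12).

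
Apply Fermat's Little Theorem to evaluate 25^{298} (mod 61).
57

By Fermat's Little Theorem, a^(p-1) ≡ 1 (mod p) for prime p and gcd(a, p) = 1
Here p = 61, so 25^60 ≡ 1 (mod 61)
We can reduce the exponent: 298 mod 60 = 58
So 25^298 ≡ 25^58 (mod 61)
Computing: 25^58 mod 61 = 57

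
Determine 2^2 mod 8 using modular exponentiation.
2 = 2 (binary 10). Repeated squaring mod 8: 2^1 ≡ 2; 2^2 ≡ 2² = 4 ≡ 4. So 2^2 ≡ 4 (mod 8).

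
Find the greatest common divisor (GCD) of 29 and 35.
1

Using the Euclidean algorithm:
29 = 0 × 35 + 29
35 = 1 × 29 + 6
29 = 4 × 6 + 5
6 = 1 × 5 + 1
5 = 5 × 1 + 0

GCD(29, 35) = 1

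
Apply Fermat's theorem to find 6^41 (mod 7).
By Fermat: 6^{6} ≡ 1 (mod 7). 41 = 6×6 + 5. So 6^{41} ≡ 6^{5} ≡ 6 (mod 7)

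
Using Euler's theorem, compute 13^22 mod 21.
By Euler: 13^{12} ≡ 1 (mod 21) since gcd(13, 21) = 1. 22 = 1×12 + 10. So 13^{22} ≡ 13^{10} ≡ 1 (mod 21)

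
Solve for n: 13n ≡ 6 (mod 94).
80

Since gcd(13, 94) = 1 divides 6, a solution exists.
Multiply both sides by the inverse of 13 mod 94:
  13^(-1) mod 94 = 29
  x ≡ 29 × 6 ≡ 174 ≡ 80 (mod 94)
Verification: 13 × 80 = 1040 = 11 × 94 + 6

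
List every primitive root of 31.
Primitive roots mod 31: {3, 11, 12, 13, 17, 21, 22, 24}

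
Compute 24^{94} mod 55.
16

Using successive squaring:
Binary expansion of 94: 1011110
Powers of 24 mod 55 (each is the square of the previous):
  24^1 ≡ 24 (mod 55)
  24^2 ≡ 24² = 576 ≡ 26 (mod 55)
  24^4 ≡ 26² = 676 ≡ 16 (mod 55)
  24^8 ≡ 16² = 256 ≡ 36 (mod 55)
  24^16 ≡ 36² = 1296 ≡ 31 (mod 55)
  24^32 ≡ 31² = 961 ≡ 26 (mod 55)
  24^64 ≡ 26² = 676 ≡ 16 (mod 55)
94 = 64 + 16 + 8 + 4 + 2, so 24^94 = 24^64 × 24^16 × 24^8 × 24^4 × 24^2 ≡ 16 × 31 × 36 × 16 × 26 (mod 55)
Multiplying step by step:
  16 × 31 = 496 ≡ 1 (mod 55)
  1 × 36 = 36 ≡ 36 (mod 55)
  36 × 16 = 576 ≡ 26 (mod 55)
  26 × 26 = 676 ≡ 16 (mod 55)
Result: 24^94 ≡ 16 (mod 55)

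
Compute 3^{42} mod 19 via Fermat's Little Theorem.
7

By Fermat's Little Theorem, a^(p-1) ≡ 1 (mod p) for prime p and gcd(a, p) = 1
Here p = 19, so 3^18 ≡ 1 (mod 19)
We can reduce the exponent: 42 mod 18 = 6
So 3^42 ≡ 3^6 (mod 19)
Computing: 3^6 mod 19 = 7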